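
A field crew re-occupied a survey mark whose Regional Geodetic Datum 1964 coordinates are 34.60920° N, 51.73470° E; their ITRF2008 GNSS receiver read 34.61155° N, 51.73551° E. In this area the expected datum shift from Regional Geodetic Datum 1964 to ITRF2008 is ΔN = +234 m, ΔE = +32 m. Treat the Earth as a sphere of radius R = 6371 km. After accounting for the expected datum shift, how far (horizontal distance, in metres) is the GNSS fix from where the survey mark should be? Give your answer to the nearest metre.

50 m

Observed coordinate differences: Δφ = +0.00235°, Δλ = +0.00081°.
Converting to metres (1° lat = 111195 m, cos φ = 0.823045): observed ΔN = 261.3 m, observed ΔE = 74.1 m.
Subtracting the expected shift leaves a residual of 261.3 − (234) = 27.3 m north and 74.1 − (32) = 42.1 m east.
Residual distance = √(27.3² + 42.1²) = 50.2 m.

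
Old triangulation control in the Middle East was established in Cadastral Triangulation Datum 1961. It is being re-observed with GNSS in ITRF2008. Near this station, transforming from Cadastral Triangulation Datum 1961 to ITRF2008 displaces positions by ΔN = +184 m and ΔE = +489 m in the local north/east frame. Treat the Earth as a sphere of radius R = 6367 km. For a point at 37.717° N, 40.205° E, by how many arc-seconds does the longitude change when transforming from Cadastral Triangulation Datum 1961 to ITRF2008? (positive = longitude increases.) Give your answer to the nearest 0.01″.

At latitude 37.717°, cos φ = 0.791042.
One radian of longitude at latitude φ spans R cos φ, so Δλ = ΔE / (R cos φ) = 489.0 / (6367000 × 0.791042) = 9.7090e-05 rad = 20.026″.

Δλ = 20.03″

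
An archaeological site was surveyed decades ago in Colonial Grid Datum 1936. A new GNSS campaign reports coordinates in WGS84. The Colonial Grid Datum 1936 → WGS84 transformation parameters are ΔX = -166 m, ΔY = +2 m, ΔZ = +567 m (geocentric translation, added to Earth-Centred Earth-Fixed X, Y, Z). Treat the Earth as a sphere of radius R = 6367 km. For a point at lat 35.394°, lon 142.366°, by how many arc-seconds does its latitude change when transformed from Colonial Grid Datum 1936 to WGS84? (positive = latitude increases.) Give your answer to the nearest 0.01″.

Δφ = 12.48″

sin φ = 0.579196, cos φ = 0.815188, sin λ = 0.610615, cos λ = -0.791927.
North component: ΔN = −sin φ cos λ·ΔX − sin φ sin λ·ΔY + cos φ·ΔZ = −(0.579196)(-0.791927)(-166) − (0.579196)(0.610615)(2) + (0.815188)(567) = 385.36 m.
1° of latitude spans πR/180 = 111125 m, so Δφ = 385.36 / 111125 × 3600 = 12.484″.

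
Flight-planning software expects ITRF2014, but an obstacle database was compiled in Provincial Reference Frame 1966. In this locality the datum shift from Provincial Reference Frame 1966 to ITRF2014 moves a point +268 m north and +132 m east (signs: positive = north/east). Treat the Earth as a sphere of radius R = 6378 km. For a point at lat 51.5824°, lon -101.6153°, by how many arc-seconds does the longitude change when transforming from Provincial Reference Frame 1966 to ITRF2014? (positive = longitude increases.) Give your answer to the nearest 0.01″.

At latitude 51.5824°, cos φ = 0.621388.
One radian of longitude at latitude φ spans R cos φ, so Δλ = ΔE / (R cos φ) = 132.0 / (6378000 × 0.621388) = 3.3306e-05 rad = 6.870″.

Δλ = 6.87″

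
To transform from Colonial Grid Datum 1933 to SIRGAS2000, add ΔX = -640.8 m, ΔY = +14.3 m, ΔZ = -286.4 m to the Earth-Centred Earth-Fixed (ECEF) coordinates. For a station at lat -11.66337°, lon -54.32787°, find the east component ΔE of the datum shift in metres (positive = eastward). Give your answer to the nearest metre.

ΔE = -512 m

At φ = -11.66337°, λ = -54.32787°: sin φ = -0.202161, cos φ = 0.979352, sin λ = -0.812367, cos λ = 0.583146.
ΔE = −sin λ·ΔX + cos λ·ΔY = −(-0.812367)·(-640.8) + (0.583146)·(14.3) = -512.23 m.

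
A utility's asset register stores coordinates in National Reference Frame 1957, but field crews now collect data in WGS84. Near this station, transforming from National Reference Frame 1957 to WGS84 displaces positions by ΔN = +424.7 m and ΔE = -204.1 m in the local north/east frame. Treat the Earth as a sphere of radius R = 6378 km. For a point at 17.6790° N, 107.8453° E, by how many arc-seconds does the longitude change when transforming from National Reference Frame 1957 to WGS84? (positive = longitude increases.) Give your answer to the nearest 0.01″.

At latitude 17.6790°, cos φ = 0.952773.
One radian of longitude at latitude φ spans R cos φ, so Δλ = ΔE / (R cos φ) = -204.1 / (6378000 × 0.952773) = -3.3587e-05 rad = -6.928″.

Δλ = -6.93″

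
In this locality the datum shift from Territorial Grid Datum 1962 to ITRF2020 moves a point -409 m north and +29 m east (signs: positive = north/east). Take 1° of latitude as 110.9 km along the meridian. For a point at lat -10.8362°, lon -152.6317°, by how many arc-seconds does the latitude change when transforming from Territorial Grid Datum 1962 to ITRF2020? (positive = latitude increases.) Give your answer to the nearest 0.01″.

Δφ = -13.28″

1° of latitude = 110.9 km, so Δφ = -409.0 / 110900 = -0.0036880° = -13.277″.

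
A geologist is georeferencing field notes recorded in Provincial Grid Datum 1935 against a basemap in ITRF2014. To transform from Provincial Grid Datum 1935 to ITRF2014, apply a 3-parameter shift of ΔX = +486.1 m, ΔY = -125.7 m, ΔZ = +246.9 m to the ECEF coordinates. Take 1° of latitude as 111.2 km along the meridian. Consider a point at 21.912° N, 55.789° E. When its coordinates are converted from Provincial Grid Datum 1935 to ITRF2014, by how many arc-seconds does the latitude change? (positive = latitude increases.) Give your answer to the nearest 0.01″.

sin φ = 0.373182, cos φ = 0.927758, sin λ = 0.826973, cos λ = 0.562242.
North component: ΔN = −sin φ cos λ·ΔX − sin φ sin λ·ΔY + cos φ·ΔZ = −(0.373182)(0.562242)(486.1) − (0.373182)(0.826973)(-125.7) + (0.927758)(246.9) = 165.86 m.
1° of latitude spans 111200 m, so Δφ = 165.86 / 111200 × 3600 = 5.370″.

Δφ = 5.37″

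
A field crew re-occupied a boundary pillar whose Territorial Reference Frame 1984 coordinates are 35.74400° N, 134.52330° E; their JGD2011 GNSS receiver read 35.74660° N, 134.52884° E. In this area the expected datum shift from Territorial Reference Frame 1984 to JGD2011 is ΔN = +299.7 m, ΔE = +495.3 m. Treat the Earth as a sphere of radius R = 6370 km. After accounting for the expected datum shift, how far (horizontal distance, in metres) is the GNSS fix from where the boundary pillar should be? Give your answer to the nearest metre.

Observed coordinate differences: Δφ = +0.00260°, Δλ = +0.00554°.
Converting to metres (1° lat = 111177 m, cos φ = 0.811635): observed ΔN = 289.1 m, observed ΔE = 499.9 m.
Subtracting the expected shift leaves a residual of 289.1 − (299.7) = -10.6 m north and 499.9 − (495.3) = 4.6 m east.
Residual distance = √((-10.6)² + 4.6²) = 11.6 m.

12 m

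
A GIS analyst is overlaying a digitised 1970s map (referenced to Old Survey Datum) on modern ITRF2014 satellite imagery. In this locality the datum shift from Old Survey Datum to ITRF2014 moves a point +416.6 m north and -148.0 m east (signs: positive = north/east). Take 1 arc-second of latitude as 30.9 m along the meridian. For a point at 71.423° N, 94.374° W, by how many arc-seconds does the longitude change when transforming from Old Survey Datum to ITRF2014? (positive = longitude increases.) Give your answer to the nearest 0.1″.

Δλ = -15.0″

At latitude 71.423°, cos φ = 0.318579.
1″ of longitude at this latitude = 30.90 × cos φ = 9.8441 m, so Δλ = -148.0 / 9.8441 = -15.034″.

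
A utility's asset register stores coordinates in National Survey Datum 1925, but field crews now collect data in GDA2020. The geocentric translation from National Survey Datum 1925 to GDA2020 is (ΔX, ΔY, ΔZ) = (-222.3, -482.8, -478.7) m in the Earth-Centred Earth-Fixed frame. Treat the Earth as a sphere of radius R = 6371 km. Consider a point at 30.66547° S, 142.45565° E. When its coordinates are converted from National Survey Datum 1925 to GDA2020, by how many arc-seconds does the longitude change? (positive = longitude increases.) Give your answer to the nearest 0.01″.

Δλ = 19.51″

sin φ = -0.510025, cos φ = 0.860160, sin λ = 0.609375, cos λ = -0.792882.
East component: ΔE = −sin λ·ΔX + cos λ·ΔY = −(0.609375)(-222.3) + (-0.792882)(-482.8) = 518.27 m.
1° of latitude spans πR/180 = 111195 m; at latitude φ, 1° of longitude spans that × cos φ = 95645.4 m, so Δλ = 518.27 / 95645.4 × 3600 = 19.507″.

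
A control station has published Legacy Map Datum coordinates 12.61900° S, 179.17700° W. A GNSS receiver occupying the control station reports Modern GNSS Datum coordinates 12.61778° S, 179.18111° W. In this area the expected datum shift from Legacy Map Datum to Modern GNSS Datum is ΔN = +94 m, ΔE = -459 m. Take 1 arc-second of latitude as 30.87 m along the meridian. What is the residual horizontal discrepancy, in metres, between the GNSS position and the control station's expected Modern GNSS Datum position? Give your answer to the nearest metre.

Observed coordinate differences: Δφ = +0.00122°, Δλ = -0.00411°.
Converting to metres (1° lat = 111132 m, cos φ = 0.975844): observed ΔN = 135.6 m, observed ΔE = -445.7 m.
Subtracting the expected shift leaves a residual of 135.6 − (94) = 41.6 m north and -445.7 − (-459) = 13.3 m east.
Residual distance = √(41.6² + 13.3²) = 43.7 m.

44 m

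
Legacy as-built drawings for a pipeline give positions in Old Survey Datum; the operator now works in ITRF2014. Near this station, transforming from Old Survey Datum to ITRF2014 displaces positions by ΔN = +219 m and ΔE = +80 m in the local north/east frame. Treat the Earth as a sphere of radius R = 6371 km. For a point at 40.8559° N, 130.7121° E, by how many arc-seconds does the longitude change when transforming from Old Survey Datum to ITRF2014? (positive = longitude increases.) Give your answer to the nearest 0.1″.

At latitude 40.8559°, cos φ = 0.756357.
One radian of longitude at latitude φ spans R cos φ, so Δλ = ΔE / (R cos φ) = 80.0 / (6371000 × 0.756357) = 1.6602e-05 rad = 3.424″.

Δλ = 3.4″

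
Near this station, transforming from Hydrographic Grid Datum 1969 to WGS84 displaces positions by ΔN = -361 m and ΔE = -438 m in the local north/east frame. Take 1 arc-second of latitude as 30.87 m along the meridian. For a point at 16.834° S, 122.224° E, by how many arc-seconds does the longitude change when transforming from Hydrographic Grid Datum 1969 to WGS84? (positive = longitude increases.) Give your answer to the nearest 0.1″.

At latitude -16.834°, cos φ = 0.957148.
1″ of longitude at this latitude = 30.87 × cos φ = 29.5472 m, so Δλ = -438.0 / 29.5472 = -14.824″.

Δλ = -14.8″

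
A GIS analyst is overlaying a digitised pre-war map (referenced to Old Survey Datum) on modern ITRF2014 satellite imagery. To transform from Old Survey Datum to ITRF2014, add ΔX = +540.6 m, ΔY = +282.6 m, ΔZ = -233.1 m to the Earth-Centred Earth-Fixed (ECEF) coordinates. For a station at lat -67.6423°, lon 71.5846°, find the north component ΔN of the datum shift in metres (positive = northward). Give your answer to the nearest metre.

ΔN = 317 m

At φ = -67.6423°, λ = 71.5846°: sin φ = -0.924827, cos φ = 0.380388, sin λ = 0.948791, cos λ = 0.315904.
ΔN = −sin φ cos λ·ΔX − sin φ sin λ·ΔY + cos φ·ΔZ = −(-0.924827)(0.315904)(540.6) − (-0.924827)(0.948791)(282.6) + (0.380388)(-233.1) = 317.24 m.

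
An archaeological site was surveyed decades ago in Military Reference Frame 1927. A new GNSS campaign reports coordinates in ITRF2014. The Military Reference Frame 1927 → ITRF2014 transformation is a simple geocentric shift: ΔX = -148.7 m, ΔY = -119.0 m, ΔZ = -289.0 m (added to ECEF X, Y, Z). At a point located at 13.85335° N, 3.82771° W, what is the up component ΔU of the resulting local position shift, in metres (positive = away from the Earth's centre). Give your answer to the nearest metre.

ΔU = -206 m

The local up (radial) axis is (cos φ cos λ, cos φ sin λ, sin φ), giving ΔU = -144.053 + 7.713 − 69.197 = -205.54 m.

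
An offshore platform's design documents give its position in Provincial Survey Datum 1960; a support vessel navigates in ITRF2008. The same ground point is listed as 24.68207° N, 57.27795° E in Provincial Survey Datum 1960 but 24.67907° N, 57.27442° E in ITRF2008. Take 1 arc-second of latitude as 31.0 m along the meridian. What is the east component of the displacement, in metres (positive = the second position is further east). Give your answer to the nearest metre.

Δφ = 24.67907° − 24.68207° = -0.00300°; Δλ = 57.27442° − 57.27795° = -0.00353°.
1° of latitude = 3600 × 31.00 = 111600 m.
ΔN = Δφ × 111600 = -334.8 m; ΔE = Δλ × 111600 × cos(24.68207°) = -0.00353 × 111600 × 0.908639 = -358.0 m.

ΔE = -358 m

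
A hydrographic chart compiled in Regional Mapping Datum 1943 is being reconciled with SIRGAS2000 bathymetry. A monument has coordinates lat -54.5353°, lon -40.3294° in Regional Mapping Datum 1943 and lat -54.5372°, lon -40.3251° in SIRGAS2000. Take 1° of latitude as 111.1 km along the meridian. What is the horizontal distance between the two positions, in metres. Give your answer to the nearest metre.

348 m

Δφ = -54.5372° − -54.5353° = -0.0019°; Δλ = -40.3251° − -40.3294° = +0.0043°.
ΔN = Δφ × 111100 = -211.1 m; ΔE = Δλ × 111100 × cos(-54.5353°) = +0.0043 × 111100 × 0.580201 = 277.2 m.
Distance = √(ΔE² + ΔN²) = √(277.2² + (-211.1)²) = 348.4 m.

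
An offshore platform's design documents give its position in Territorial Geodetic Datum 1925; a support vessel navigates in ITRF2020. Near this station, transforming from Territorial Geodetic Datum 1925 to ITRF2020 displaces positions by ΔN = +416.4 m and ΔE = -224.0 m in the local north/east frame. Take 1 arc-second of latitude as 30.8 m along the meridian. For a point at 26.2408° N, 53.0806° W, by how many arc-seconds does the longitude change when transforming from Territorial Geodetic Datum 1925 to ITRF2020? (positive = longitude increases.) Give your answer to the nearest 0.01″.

Δλ = -8.11″

At latitude 26.2408°, cos φ = 0.896944.
1″ of longitude at this latitude = 30.80 × cos φ = 27.6259 m, so Δλ = -224.0 / 27.6259 = -8.108″.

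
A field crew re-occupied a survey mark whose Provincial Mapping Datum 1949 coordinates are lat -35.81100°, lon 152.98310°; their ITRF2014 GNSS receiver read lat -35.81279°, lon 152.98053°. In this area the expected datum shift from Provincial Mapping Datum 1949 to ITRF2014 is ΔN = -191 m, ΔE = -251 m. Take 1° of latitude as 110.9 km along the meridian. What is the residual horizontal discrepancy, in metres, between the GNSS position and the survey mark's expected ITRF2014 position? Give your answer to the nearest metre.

Observed coordinate differences: Δφ = -0.00179°, Δλ = -0.00257°.
Converting to metres (1° lat = 110900 m, cos φ = 0.810952): observed ΔN = -198.5 m, observed ΔE = -231.1 m.
Subtracting the expected shift leaves a residual of -198.5 − (-191) = -7.5 m north and -231.1 − (-251) = 19.9 m east.
Residual distance = √((-7.5)² + 19.9²) = 21.2 m.

21 m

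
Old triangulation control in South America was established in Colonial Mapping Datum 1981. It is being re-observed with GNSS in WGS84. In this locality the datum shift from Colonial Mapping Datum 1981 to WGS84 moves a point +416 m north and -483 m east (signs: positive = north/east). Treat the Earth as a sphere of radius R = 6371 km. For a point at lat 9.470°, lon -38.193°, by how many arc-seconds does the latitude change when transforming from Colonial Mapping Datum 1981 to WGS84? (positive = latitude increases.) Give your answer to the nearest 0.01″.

Δφ = 13.47″

On a sphere of radius R, 1 rad of latitude = R, so Δφ = ΔN / R = 416.0 / 6371000 = 6.5296e-05 rad = 13.468″.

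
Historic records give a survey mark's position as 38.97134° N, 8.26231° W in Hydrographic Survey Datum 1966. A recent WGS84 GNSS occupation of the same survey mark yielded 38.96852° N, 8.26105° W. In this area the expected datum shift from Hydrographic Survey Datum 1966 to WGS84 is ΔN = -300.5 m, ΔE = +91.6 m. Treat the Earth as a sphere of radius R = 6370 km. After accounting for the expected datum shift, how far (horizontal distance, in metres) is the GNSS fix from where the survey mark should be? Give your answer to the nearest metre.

Observed coordinate differences: Δφ = -0.00282°, Δλ = +0.00126°.
Converting to metres (1° lat = 111177 m, cos φ = 0.777461): observed ΔN = -313.5 m, observed ΔE = 108.9 m.
Subtracting the expected shift leaves a residual of -313.5 − (-300.5) = -13.0 m north and 108.9 − (91.6) = 17.3 m east.
Residual distance = √((-13.0)² + 17.3²) = 21.7 m.

22 m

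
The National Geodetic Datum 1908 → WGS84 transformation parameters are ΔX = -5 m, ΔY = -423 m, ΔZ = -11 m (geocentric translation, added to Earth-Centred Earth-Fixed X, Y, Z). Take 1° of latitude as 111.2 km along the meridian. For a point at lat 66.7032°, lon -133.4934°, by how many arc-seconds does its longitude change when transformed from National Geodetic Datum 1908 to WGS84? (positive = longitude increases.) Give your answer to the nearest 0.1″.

Δλ = 23.5″

sin φ = 0.918468, cos φ = 0.395494, sin λ = -0.725454, cos λ = -0.688271.
East component: ΔE = −sin λ·ΔX + cos λ·ΔY = −(-0.725454)(-5) + (-0.688271)(-423) = 287.51 m.
1° of latitude spans 111200 m; at latitude φ, 1° of longitude spans that × cos φ = 43979.0 m, so Δλ = 287.51 / 43979.0 × 3600 = 23.535″.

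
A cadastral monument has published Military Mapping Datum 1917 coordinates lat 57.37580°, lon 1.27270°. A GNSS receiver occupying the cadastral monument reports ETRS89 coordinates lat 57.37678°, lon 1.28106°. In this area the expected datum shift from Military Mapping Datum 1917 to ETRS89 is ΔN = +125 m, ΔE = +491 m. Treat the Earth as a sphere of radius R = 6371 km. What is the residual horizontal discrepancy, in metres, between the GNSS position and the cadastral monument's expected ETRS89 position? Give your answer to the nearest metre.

Observed coordinate differences: Δφ = +0.00098°, Δλ = +0.00836°.
Converting to metres (1° lat = 111195 m, cos φ = 0.539127): observed ΔN = 109.0 m, observed ΔE = 501.2 m.
Subtracting the expected shift leaves a residual of 109.0 − (125) = -16.0 m north and 501.2 − (491) = 10.2 m east.
Residual distance = √((-16.0)² + 10.2²) = 19.0 m.

19 m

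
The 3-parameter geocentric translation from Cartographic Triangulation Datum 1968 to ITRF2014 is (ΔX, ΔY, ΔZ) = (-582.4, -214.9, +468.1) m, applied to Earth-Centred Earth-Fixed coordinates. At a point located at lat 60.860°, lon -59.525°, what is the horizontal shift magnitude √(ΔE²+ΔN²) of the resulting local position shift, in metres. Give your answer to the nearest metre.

692 m

The local east axis at (φ, λ) is (−sin λ, cos λ, 0), so ΔE = −sin(-59.525°)·(-582.4) + cos(-59.525°)·(-214.9) = -610.93 m.
The local north axis is (−sin φ cos λ, −sin φ sin λ, cos φ), giving ΔN = 257.987 − 161.770 + 227.939 = 324.16 m.
Horizontal magnitude = √(ΔE² + ΔN²) = √((-610.93)² + 324.16²) = 691.60 m.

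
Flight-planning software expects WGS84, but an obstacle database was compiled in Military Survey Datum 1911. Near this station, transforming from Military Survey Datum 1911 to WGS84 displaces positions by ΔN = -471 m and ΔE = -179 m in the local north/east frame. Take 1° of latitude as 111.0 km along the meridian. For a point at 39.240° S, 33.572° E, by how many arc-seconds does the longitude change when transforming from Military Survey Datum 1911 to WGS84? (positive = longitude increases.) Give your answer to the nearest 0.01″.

Δλ = -7.50″

At latitude -39.240°, cos φ = 0.774503.
1° of longitude at this latitude = 111.0 × cos φ = 85.97 km, so Δλ = -179.0 / 85969.8 = -0.0020821° = -7.496″.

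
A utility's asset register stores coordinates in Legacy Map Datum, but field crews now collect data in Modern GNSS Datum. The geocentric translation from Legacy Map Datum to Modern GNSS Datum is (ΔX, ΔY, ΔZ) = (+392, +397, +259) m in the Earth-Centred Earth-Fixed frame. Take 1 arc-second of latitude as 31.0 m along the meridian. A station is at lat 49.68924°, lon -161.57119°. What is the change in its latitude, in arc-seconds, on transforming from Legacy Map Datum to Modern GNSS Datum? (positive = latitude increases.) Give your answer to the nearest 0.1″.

Δφ = 17.6″

sin φ = 0.762547, cos φ = 0.646933, sin λ = -0.316126, cos λ = -0.948717.
North component: ΔN = −sin φ cos λ·ΔX − sin φ sin λ·ΔY + cos φ·ΔZ = −(0.762547)(-0.948717)(392) − (0.762547)(-0.316126)(397) + (0.646933)(259) = 546.85 m.
1° of latitude spans 3600 × 31.00 = 111600 m, so Δφ = 546.85 / 111600 × 3600 = 17.640″.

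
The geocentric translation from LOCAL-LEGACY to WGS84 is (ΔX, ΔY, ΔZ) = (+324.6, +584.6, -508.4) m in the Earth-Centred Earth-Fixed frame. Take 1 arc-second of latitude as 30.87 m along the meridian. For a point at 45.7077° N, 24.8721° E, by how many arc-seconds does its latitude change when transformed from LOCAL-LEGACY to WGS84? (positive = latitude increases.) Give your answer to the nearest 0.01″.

sin φ = 0.715787, cos φ = 0.698319, sin λ = 0.420594, cos λ = 0.907249.
North component: ΔN = −sin φ cos λ·ΔX − sin φ sin λ·ΔY + cos φ·ΔZ = −(0.715787)(0.907249)(324.6) − (0.715787)(0.420594)(584.6) + (0.698319)(-508.4) = -741.82 m.
1° of latitude spans 3600 × 30.87 = 111132 m, so Δφ = -741.82 / 111132 × 3600 = -24.030″.

Δφ = -24.03″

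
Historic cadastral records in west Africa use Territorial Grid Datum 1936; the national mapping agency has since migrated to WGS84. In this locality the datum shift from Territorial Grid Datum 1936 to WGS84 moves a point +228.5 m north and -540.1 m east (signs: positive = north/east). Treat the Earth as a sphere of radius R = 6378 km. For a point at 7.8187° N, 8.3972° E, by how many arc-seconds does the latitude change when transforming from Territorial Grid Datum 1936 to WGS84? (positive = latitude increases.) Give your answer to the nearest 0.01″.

Δφ = 7.39″

On a sphere of radius R, 1 rad of latitude = R, so Δφ = ΔN / R = 228.5 / 6378000 = 3.5826e-05 rad = 7.390″.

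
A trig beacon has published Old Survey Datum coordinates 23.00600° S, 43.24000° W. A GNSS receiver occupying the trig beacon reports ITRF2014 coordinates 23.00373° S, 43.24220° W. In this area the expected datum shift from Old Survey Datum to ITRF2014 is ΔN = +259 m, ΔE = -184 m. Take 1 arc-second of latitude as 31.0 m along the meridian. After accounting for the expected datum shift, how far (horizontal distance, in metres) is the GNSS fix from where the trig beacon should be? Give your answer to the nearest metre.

42 m

Observed coordinate differences: Δφ = +0.00227°, Δλ = -0.00220°.
Converting to metres (1° lat = 111600 m, cos φ = 0.920464): observed ΔN = 253.3 m, observed ΔE = -226.0 m.
Subtracting the expected shift leaves a residual of 253.3 − (259) = -5.7 m north and -226.0 − (-184) = -42.0 m east.
Residual distance = √((-5.7)² + (-42.0)²) = 42.4 m.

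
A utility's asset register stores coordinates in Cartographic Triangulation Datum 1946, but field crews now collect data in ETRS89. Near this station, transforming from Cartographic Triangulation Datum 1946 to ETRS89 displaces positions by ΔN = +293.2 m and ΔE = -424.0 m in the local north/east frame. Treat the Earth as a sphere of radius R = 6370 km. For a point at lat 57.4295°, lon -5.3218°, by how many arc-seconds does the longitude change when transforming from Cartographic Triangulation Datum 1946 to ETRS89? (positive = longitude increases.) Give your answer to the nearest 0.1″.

At latitude 57.4295°, cos φ = 0.538337.
One radian of longitude at latitude φ spans R cos φ, so Δλ = ΔE / (R cos φ) = -424.0 / (6370000 × 0.538337) = -1.2364e-04 rad = -25.503″.

Δλ = -25.5″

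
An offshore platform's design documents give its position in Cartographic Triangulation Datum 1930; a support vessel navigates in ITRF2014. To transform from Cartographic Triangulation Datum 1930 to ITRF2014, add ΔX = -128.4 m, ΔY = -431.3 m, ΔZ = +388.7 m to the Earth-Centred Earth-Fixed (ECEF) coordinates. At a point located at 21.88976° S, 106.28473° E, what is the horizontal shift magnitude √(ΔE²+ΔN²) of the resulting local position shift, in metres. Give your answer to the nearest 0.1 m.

328.5 m

At φ = -21.88976°, λ = 106.28473°: sin φ = -0.372822, cos φ = 0.927903, sin λ = 0.959880, cos λ = -0.280411.
ΔE = −sin λ·ΔX + cos λ·ΔY = −(0.959880)·(-128.4) + (-0.280411)·(-431.3) = 244.19 m.
ΔN = −sin φ cos λ·ΔX − sin φ sin λ·ΔY + cos φ·ΔZ = −(-0.372822)(-0.280411)(-128.4) − (-0.372822)(0.959880)(-431.3) + (0.927903)(388.7) = 219.75 m.
Horizontal magnitude = √(ΔE² + ΔN²) = √(244.19² + 219.75²) = 328.51 m.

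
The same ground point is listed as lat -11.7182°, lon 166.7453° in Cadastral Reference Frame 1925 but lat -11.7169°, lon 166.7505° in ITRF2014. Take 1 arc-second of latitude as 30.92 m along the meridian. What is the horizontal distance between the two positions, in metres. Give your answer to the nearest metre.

Δφ = -11.7169° − -11.7182° = +0.0013°; Δλ = 166.7505° − 166.7453° = +0.0052°.
1° of latitude = 3600 × 30.92 = 111312 m.
ΔN = Δφ × 111312 = 144.7 m; ΔE = Δλ × 111312 × cos(-11.7182°) = +0.0052 × 111312 × 0.979158 = 566.8 m.
Distance = √(ΔE² + ΔN²) = √(566.8² + 144.7²) = 584.9 m.

585 m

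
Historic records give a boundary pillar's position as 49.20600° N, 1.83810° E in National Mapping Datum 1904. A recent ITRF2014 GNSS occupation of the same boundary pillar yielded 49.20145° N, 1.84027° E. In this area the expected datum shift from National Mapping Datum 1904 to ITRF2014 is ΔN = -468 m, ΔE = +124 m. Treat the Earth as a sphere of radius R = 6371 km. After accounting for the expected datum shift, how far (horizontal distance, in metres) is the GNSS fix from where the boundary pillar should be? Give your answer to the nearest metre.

Observed coordinate differences: Δφ = -0.00455°, Δλ = +0.00217°.
Converting to metres (1° lat = 111195 m, cos φ = 0.653341): observed ΔN = -505.9 m, observed ΔE = 157.6 m.
Subtracting the expected shift leaves a residual of -505.9 − (-468) = -37.9 m north and 157.6 − (124) = 33.6 m east.
Residual distance = √((-37.9)² + 33.6²) = 50.7 m.

51 m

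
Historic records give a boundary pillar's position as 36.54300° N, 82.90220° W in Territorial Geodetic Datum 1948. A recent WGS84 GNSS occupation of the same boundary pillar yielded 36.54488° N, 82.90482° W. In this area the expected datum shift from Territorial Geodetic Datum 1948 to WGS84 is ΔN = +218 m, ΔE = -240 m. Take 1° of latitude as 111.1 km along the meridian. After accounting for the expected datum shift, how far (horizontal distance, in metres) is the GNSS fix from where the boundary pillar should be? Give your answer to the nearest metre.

11 m

Observed coordinate differences: Δφ = +0.00188°, Δλ = -0.00262°.
Converting to metres (1° lat = 111100 m, cos φ = 0.803410): observed ΔN = 208.9 m, observed ΔE = -233.9 m.
Subtracting the expected shift leaves a residual of 208.9 − (218) = -9.1 m north and -233.9 − (-240) = 6.1 m east.
Residual distance = √((-9.1)² + 6.1²) = 11.0 m.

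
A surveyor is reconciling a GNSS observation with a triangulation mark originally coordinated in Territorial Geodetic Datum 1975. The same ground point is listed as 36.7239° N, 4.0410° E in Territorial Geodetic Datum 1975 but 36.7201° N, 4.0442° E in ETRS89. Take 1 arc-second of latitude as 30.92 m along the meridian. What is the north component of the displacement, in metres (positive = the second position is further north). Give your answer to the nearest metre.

ΔN = -423 m

Δφ = 36.7201° − 36.7239° = -0.0038°; Δλ = 4.0442° − 4.0410° = +0.0032°.
1° of latitude = 3600 × 30.92 = 111312 m.
ΔN = Δφ × 111312 = -423.0 m; ΔE = Δλ × 111312 × cos(36.7239°) = +0.0032 × 111312 × 0.801526 = 285.5 m.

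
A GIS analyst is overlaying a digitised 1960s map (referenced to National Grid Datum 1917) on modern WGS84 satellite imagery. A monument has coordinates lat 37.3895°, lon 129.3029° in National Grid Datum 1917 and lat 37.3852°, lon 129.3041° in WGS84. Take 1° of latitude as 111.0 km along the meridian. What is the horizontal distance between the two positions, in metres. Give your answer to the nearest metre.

Δφ = 37.3852° − 37.3895° = -0.0043°; Δλ = 129.3041° − 129.3029° = +0.0012°.
ΔN = Δφ × 111000 = -477.3 m; ΔE = Δλ × 111000 × cos(37.3895°) = +0.0012 × 111000 × 0.794526 = 105.8 m.
Distance = √(ΔE² + ΔN²) = √(105.8² + (-477.3)²) = 488.9 m.

489 m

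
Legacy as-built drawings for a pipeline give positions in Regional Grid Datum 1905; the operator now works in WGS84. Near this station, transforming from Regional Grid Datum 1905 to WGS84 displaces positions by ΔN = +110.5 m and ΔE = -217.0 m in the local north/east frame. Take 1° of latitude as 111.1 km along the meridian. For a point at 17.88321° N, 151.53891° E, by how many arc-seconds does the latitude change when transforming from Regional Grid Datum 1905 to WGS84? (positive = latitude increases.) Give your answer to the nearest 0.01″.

Δφ = 3.58″

1° of latitude = 111.1 km, so Δφ = 110.5 / 111100 = 0.0009946° = 3.581″.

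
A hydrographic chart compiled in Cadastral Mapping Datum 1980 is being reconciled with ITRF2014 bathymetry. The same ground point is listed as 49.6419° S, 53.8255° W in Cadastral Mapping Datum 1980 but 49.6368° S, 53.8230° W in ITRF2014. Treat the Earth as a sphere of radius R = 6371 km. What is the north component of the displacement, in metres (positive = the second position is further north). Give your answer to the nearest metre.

Δφ = -49.6368° − -49.6419° = +0.0051°; Δλ = -53.8230° − -53.8255° = +0.0025°.
1° along a meridian = πR/180 = 111195 m.
ΔN = Δφ × 111195 = 567.1 m; ΔE = Δλ × 111195 × cos(-49.6419°) = +0.0025 × 111195 × 0.647563 = 180.0 m.

ΔN = 567 m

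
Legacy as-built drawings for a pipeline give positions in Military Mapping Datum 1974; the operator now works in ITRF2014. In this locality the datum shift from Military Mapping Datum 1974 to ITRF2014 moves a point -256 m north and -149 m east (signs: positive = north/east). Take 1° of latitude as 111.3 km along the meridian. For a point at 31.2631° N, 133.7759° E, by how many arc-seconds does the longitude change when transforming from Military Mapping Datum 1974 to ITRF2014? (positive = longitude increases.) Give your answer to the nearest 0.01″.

Δλ = -5.64″

At latitude 31.2631°, cos φ = 0.854793.
1° of longitude at this latitude = 111.3 × cos φ = 95.14 km, so Δλ = -149.0 / 95138.5 = -0.0015661° = -5.638″.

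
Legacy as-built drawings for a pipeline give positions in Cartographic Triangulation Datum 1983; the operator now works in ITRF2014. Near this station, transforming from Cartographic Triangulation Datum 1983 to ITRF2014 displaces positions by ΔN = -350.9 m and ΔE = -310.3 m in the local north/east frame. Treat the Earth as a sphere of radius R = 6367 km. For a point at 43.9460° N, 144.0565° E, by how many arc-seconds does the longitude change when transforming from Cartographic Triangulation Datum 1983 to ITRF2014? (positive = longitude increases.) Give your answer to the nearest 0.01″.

Δλ = -13.96″

At latitude 43.9460°, cos φ = 0.719994.
One radian of longitude at latitude φ spans R cos φ, so Δλ = ΔE / (R cos φ) = -310.3 / (6367000 × 0.719994) = -6.7689e-05 rad = -13.962″.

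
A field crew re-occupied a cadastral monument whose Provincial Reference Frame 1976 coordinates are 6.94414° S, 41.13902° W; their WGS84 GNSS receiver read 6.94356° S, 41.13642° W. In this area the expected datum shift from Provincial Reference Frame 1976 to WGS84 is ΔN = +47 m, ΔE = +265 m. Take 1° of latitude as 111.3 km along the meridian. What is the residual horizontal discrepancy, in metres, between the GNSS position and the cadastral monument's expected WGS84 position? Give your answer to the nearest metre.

Observed coordinate differences: Δφ = +0.00058°, Δλ = +0.00260°.
Converting to metres (1° lat = 111300 m, cos φ = 0.992664): observed ΔN = 64.6 m, observed ΔE = 287.3 m.
Subtracting the expected shift leaves a residual of 64.6 − (47) = 17.6 m north and 287.3 − (265) = 22.3 m east.
Residual distance = √(17.6² + 22.3²) = 28.3 m.

28 m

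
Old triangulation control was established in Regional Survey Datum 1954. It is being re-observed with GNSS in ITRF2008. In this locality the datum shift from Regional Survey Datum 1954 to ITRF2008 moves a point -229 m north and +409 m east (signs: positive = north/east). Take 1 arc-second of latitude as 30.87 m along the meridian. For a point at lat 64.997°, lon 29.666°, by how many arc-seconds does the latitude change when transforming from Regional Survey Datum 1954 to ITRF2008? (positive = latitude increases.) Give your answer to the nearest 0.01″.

1″ of latitude = 30.87 m, so Δφ = -229.0 / 30.87 = -7.418″.

Δφ = -7.42″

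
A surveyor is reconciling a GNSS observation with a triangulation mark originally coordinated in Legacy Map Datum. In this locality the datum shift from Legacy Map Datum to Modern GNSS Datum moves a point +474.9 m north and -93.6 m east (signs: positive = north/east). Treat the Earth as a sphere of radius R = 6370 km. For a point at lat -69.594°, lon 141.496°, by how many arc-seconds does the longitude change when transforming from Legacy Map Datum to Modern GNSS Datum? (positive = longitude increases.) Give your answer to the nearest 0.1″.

Δλ = -8.7″

At latitude -69.594°, cos φ = 0.348670.
One radian of longitude at latitude φ spans R cos φ, so Δλ = ΔE / (R cos φ) = -93.6 / (6370000 × 0.348670) = -4.2143e-05 rad = -8.693″.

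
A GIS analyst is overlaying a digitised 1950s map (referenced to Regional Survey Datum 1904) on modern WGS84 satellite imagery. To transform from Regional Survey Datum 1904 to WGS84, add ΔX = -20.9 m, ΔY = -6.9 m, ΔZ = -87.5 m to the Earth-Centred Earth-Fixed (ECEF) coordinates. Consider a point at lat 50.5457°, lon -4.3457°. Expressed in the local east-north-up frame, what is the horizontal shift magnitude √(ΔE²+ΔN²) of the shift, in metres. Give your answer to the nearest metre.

41 m

The local east axis at (φ, λ) is (−sin λ, cos λ, 0), so ΔE = −sin(-4.3457°)·(-20.9) + cos(-4.3457°)·(-6.9) = -8.46 m.
The local north axis is (−sin φ cos λ, −sin φ sin λ, cos φ), giving ΔN = 16.091 − 0.404 − 55.603 = -39.92 m.
Horizontal magnitude = √(ΔE² + ΔN²) = √((-8.46)² + (-39.92)²) = 40.80 m.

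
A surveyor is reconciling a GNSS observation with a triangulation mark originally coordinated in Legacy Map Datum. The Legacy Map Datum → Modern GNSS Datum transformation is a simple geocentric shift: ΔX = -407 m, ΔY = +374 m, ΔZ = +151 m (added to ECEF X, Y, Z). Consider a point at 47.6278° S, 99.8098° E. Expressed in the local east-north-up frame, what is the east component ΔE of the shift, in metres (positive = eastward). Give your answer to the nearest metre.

ΔE = 337 m

At φ = -47.6278°, λ = 99.8098°: sin φ = -0.738782, cos φ = 0.673944, sin λ = 0.985379, cos λ = -0.170378.
ΔE = −sin λ·ΔX + cos λ·ΔY = −(0.985379)·(-407) + (-0.170378)·(374) = 337.33 m.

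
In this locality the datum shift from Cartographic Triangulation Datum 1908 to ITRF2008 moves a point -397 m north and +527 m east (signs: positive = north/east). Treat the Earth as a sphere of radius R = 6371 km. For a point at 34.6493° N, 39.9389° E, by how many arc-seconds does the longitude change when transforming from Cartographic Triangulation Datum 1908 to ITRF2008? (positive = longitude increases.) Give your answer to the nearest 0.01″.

Δλ = 20.74″

At latitude 34.6493°, cos φ = 0.822647.
One radian of longitude at latitude φ spans R cos φ, so Δλ = ΔE / (R cos φ) = 527.0 / (6371000 × 0.822647) = 1.0055e-04 rad = 20.740″.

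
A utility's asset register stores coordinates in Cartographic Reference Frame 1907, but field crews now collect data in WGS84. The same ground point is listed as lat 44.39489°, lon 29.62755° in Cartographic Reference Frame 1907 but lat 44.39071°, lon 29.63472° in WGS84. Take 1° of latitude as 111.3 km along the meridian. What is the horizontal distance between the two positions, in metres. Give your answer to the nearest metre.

736 m

Δφ = 44.39071° − 44.39489° = -0.00418°; Δλ = 29.63472° − 29.62755° = +0.00717°.
ΔN = Δφ × 111300 = -465.2 m; ΔE = Δλ × 111300 × cos(44.39489°) = +0.00717 × 111300 × 0.714535 = 570.2 m.
Distance = √(ΔE² + ΔN²) = √(570.2² + (-465.2)²) = 735.9 m.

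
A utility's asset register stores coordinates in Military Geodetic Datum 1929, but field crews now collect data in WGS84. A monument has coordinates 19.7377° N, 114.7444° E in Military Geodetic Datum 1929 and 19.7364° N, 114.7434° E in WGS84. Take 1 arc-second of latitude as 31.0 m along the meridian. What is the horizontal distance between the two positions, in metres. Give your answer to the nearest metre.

Δφ = 19.7364° − 19.7377° = -0.0013°; Δλ = 114.7434° − 114.7444° = -0.0010°.
1° of latitude = 3600 × 31.00 = 111600 m.
ΔN = Δφ × 111600 = -145.1 m; ΔE = Δλ × 111600 × cos(19.7377°) = -0.0010 × 111600 × 0.941249 = -105.0 m.
Distance = √(ΔE² + ΔN²) = √((-105.0)² + (-145.1)²) = 179.1 m.

179 m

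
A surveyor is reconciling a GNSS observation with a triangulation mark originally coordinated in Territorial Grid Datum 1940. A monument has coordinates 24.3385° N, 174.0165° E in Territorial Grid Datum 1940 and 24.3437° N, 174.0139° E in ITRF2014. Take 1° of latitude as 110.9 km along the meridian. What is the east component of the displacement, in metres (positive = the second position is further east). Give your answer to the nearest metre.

ΔE = -263 m

Δφ = 24.3437° − 24.3385° = +0.0052°; Δλ = 174.0139° − 174.0165° = -0.0026°.
ΔN = Δφ × 110900 = 576.7 m; ΔE = Δλ × 110900 × cos(24.3385°) = -0.0026 × 110900 × 0.911127 = -262.7 m.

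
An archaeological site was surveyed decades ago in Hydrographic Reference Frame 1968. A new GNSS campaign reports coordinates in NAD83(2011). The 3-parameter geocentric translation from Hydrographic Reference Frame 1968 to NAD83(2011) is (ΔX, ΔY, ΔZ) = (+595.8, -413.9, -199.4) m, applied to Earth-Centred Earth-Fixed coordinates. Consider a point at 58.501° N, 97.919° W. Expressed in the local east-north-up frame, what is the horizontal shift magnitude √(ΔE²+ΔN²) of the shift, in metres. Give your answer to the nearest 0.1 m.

At φ = 58.501°, λ = -97.919°: sin φ = 0.852649, cos φ = 0.522484, sin λ = -0.990464, cos λ = -0.137773.
ΔE = −sin λ·ΔX + cos λ·ΔY = −(-0.990464)·(595.8) + (-0.137773)·(-413.9) = 647.14 m.
ΔN = −sin φ cos λ·ΔX − sin φ sin λ·ΔY + cos φ·ΔZ = −(0.852649)(-0.137773)(595.8) − (0.852649)(-0.990464)(-413.9) + (0.522484)(-199.4) = -383.74 m.
Horizontal magnitude = √(ΔE² + ΔN²) = √(647.14² + (-383.74)²) = 752.36 m.

752.4 m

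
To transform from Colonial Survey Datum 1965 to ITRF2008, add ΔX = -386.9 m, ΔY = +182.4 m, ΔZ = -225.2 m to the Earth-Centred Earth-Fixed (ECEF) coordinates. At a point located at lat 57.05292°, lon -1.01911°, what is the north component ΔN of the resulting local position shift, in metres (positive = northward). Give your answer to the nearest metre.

ΔN = 205 m

The local north axis is (−sin φ cos λ, −sin φ sin λ, cos φ), giving ΔN = 324.625 + 2.722 − 122.478 = 204.87 m.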